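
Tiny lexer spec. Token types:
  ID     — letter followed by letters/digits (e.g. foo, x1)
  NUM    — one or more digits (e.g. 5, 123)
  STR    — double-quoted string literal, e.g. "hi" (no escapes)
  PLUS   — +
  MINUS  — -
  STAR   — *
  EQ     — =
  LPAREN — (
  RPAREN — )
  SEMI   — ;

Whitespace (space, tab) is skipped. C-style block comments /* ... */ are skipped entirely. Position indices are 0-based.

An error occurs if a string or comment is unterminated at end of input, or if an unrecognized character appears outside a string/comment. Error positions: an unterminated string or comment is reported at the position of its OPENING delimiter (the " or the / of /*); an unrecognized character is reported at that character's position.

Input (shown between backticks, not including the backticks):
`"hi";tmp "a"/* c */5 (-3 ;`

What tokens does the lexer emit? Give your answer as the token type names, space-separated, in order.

Answer: STR SEMI ID STR NUM LPAREN MINUS NUM SEMI

Derivation:
pos=0: enter STRING mode
pos=0: emit STR "hi" (now at pos=4)
pos=4: emit SEMI ';'
pos=5: emit ID 'tmp' (now at pos=8)
pos=9: enter STRING mode
pos=9: emit STR "a" (now at pos=12)
pos=12: enter COMMENT mode (saw '/*')
exit COMMENT mode (now at pos=19)
pos=19: emit NUM '5' (now at pos=20)
pos=21: emit LPAREN '('
pos=22: emit MINUS '-'
pos=23: emit NUM '3' (now at pos=24)
pos=25: emit SEMI ';'
DONE. 9 tokens: [STR, SEMI, ID, STR, NUM, LPAREN, MINUS, NUM, SEMI]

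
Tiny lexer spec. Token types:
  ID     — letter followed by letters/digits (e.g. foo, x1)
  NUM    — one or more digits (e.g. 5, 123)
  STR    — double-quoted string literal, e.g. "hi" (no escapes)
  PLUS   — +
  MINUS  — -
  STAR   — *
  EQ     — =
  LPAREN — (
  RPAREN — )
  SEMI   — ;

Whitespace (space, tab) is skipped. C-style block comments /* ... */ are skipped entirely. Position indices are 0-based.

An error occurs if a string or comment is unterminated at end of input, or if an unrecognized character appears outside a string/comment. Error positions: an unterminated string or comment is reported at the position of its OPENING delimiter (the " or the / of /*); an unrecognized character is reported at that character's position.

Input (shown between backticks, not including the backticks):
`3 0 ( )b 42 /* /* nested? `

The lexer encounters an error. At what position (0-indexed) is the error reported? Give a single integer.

pos=0: emit NUM '3' (now at pos=1)
pos=2: emit NUM '0' (now at pos=3)
pos=4: emit LPAREN '('
pos=6: emit RPAREN ')'
pos=7: emit ID 'b' (now at pos=8)
pos=9: emit NUM '42' (now at pos=11)
pos=12: enter COMMENT mode (saw '/*')
pos=12: ERROR — unterminated comment (reached EOF)

Answer: 12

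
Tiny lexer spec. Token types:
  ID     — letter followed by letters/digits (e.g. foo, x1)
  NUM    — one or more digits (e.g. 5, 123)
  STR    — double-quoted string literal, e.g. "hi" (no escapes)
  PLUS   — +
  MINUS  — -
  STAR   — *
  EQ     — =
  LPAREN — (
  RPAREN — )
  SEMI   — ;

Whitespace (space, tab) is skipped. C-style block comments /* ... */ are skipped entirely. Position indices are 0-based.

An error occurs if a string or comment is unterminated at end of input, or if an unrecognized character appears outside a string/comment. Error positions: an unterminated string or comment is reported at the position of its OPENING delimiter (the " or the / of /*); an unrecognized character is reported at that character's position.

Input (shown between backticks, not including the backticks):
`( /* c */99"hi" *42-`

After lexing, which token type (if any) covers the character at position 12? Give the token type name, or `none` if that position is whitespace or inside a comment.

Answer: STR

Derivation:
pos=0: emit LPAREN '('
pos=2: enter COMMENT mode (saw '/*')
exit COMMENT mode (now at pos=9)
pos=9: emit NUM '99' (now at pos=11)
pos=11: enter STRING mode
pos=11: emit STR "hi" (now at pos=15)
pos=16: emit STAR '*'
pos=17: emit NUM '42' (now at pos=19)
pos=19: emit MINUS '-'
DONE. 6 tokens: [LPAREN, NUM, STR, STAR, NUM, MINUS]
Position 12: char is 'h' -> STR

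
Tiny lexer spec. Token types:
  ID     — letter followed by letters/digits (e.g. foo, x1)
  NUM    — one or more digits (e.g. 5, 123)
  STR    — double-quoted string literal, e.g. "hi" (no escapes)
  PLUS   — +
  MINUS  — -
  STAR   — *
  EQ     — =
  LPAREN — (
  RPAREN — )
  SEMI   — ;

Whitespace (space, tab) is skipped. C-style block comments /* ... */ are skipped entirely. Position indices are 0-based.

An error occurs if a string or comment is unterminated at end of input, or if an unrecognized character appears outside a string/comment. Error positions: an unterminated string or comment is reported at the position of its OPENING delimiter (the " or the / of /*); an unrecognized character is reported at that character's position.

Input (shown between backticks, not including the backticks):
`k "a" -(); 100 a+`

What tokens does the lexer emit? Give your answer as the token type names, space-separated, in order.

pos=0: emit ID 'k' (now at pos=1)
pos=2: enter STRING mode
pos=2: emit STR "a" (now at pos=5)
pos=6: emit MINUS '-'
pos=7: emit LPAREN '('
pos=8: emit RPAREN ')'
pos=9: emit SEMI ';'
pos=11: emit NUM '100' (now at pos=14)
pos=15: emit ID 'a' (now at pos=16)
pos=16: emit PLUS '+'
DONE. 9 tokens: [ID, STR, MINUS, LPAREN, RPAREN, SEMI, NUM, ID, PLUS]

Answer: ID STR MINUS LPAREN RPAREN SEMI NUM ID PLUS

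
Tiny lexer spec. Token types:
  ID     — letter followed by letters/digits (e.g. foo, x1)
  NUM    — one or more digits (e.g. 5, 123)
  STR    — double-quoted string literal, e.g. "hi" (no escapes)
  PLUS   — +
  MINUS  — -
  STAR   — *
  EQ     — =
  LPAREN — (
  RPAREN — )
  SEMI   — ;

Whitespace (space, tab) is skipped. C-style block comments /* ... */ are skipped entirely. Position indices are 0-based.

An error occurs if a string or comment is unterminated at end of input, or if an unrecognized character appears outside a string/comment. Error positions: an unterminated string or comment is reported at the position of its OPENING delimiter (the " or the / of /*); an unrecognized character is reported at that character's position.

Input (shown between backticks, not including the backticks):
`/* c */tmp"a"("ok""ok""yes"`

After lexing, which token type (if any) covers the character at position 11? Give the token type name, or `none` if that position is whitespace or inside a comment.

Answer: STR

Derivation:
pos=0: enter COMMENT mode (saw '/*')
exit COMMENT mode (now at pos=7)
pos=7: emit ID 'tmp' (now at pos=10)
pos=10: enter STRING mode
pos=10: emit STR "a" (now at pos=13)
pos=13: emit LPAREN '('
pos=14: enter STRING mode
pos=14: emit STR "ok" (now at pos=18)
pos=18: enter STRING mode
pos=18: emit STR "ok" (now at pos=22)
pos=22: enter STRING mode
pos=22: emit STR "yes" (now at pos=27)
DONE. 6 tokens: [ID, STR, LPAREN, STR, STR, STR]
Position 11: char is 'a' -> STR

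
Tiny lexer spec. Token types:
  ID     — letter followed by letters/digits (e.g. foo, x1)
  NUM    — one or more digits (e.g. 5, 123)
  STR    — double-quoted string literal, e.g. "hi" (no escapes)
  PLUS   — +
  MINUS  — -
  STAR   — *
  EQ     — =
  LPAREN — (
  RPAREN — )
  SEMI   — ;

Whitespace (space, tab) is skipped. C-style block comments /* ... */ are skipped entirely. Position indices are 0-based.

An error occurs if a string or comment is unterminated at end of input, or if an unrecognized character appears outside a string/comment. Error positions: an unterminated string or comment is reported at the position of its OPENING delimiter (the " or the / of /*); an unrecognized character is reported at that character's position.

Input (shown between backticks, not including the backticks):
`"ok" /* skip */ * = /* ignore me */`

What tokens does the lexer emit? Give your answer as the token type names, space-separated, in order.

Answer: STR STAR EQ

Derivation:
pos=0: enter STRING mode
pos=0: emit STR "ok" (now at pos=4)
pos=5: enter COMMENT mode (saw '/*')
exit COMMENT mode (now at pos=15)
pos=16: emit STAR '*'
pos=18: emit EQ '='
pos=20: enter COMMENT mode (saw '/*')
exit COMMENT mode (now at pos=35)
DONE. 3 tokens: [STR, STAR, EQ]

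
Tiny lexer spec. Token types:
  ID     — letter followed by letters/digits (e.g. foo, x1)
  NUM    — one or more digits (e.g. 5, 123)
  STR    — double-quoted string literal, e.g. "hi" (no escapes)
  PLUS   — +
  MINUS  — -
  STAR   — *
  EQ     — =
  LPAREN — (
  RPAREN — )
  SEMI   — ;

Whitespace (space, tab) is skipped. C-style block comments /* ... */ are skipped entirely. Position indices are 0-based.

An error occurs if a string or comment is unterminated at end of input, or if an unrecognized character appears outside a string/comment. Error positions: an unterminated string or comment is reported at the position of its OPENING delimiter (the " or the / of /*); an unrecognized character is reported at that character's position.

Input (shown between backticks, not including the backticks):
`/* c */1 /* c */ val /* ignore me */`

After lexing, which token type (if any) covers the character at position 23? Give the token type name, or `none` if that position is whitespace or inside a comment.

Answer: none

Derivation:
pos=0: enter COMMENT mode (saw '/*')
exit COMMENT mode (now at pos=7)
pos=7: emit NUM '1' (now at pos=8)
pos=9: enter COMMENT mode (saw '/*')
exit COMMENT mode (now at pos=16)
pos=17: emit ID 'val' (now at pos=20)
pos=21: enter COMMENT mode (saw '/*')
exit COMMENT mode (now at pos=36)
DONE. 2 tokens: [NUM, ID]
Position 23: char is ' ' -> none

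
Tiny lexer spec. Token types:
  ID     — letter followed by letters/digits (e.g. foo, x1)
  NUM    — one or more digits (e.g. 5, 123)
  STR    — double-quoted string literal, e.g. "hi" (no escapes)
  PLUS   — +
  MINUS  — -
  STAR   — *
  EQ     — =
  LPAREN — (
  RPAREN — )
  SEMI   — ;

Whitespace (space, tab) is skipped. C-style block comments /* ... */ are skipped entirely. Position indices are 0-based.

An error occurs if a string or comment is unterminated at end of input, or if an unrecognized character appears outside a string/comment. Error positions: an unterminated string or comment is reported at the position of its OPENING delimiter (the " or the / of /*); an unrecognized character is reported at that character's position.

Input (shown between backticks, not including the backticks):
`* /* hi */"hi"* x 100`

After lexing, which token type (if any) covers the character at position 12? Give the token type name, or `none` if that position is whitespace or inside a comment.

Answer: STR

Derivation:
pos=0: emit STAR '*'
pos=2: enter COMMENT mode (saw '/*')
exit COMMENT mode (now at pos=10)
pos=10: enter STRING mode
pos=10: emit STR "hi" (now at pos=14)
pos=14: emit STAR '*'
pos=16: emit ID 'x' (now at pos=17)
pos=18: emit NUM '100' (now at pos=21)
DONE. 5 tokens: [STAR, STR, STAR, ID, NUM]
Position 12: char is 'i' -> STR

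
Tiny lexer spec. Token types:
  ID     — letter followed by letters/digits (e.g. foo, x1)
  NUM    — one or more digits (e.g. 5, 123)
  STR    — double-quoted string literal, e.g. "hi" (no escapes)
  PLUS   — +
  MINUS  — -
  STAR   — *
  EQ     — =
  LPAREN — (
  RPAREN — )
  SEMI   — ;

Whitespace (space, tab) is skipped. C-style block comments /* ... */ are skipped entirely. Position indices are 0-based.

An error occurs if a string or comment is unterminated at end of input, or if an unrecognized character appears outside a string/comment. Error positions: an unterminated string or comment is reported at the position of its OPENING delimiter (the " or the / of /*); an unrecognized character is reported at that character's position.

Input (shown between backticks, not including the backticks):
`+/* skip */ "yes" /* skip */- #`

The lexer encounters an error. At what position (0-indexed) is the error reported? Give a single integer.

Answer: 30

Derivation:
pos=0: emit PLUS '+'
pos=1: enter COMMENT mode (saw '/*')
exit COMMENT mode (now at pos=11)
pos=12: enter STRING mode
pos=12: emit STR "yes" (now at pos=17)
pos=18: enter COMMENT mode (saw '/*')
exit COMMENT mode (now at pos=28)
pos=28: emit MINUS '-'
pos=30: ERROR — unrecognized char '#'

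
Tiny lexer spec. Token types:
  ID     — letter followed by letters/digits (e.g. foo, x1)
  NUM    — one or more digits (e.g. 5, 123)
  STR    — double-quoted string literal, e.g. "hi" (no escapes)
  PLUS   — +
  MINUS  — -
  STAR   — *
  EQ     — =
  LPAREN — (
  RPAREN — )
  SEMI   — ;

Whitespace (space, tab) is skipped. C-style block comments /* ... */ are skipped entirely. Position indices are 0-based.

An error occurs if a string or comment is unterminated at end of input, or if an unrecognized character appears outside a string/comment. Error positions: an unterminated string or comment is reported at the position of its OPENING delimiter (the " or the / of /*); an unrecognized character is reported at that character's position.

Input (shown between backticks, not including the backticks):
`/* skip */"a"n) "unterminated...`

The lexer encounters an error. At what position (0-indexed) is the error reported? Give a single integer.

pos=0: enter COMMENT mode (saw '/*')
exit COMMENT mode (now at pos=10)
pos=10: enter STRING mode
pos=10: emit STR "a" (now at pos=13)
pos=13: emit ID 'n' (now at pos=14)
pos=14: emit RPAREN ')'
pos=16: enter STRING mode
pos=16: ERROR — unterminated string

Answer: 16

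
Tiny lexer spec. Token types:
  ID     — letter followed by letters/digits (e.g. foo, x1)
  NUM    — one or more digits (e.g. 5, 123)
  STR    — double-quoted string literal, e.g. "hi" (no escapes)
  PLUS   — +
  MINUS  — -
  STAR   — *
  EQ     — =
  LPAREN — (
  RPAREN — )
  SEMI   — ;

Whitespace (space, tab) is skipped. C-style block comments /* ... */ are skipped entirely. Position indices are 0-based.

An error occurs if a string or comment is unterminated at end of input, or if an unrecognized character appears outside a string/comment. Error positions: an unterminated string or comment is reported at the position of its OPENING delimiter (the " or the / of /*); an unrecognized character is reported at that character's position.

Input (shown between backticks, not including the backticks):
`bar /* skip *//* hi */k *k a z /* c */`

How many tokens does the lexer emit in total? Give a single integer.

Answer: 6

Derivation:
pos=0: emit ID 'bar' (now at pos=3)
pos=4: enter COMMENT mode (saw '/*')
exit COMMENT mode (now at pos=14)
pos=14: enter COMMENT mode (saw '/*')
exit COMMENT mode (now at pos=22)
pos=22: emit ID 'k' (now at pos=23)
pos=24: emit STAR '*'
pos=25: emit ID 'k' (now at pos=26)
pos=27: emit ID 'a' (now at pos=28)
pos=29: emit ID 'z' (now at pos=30)
pos=31: enter COMMENT mode (saw '/*')
exit COMMENT mode (now at pos=38)
DONE. 6 tokens: [ID, ID, STAR, ID, ID, ID]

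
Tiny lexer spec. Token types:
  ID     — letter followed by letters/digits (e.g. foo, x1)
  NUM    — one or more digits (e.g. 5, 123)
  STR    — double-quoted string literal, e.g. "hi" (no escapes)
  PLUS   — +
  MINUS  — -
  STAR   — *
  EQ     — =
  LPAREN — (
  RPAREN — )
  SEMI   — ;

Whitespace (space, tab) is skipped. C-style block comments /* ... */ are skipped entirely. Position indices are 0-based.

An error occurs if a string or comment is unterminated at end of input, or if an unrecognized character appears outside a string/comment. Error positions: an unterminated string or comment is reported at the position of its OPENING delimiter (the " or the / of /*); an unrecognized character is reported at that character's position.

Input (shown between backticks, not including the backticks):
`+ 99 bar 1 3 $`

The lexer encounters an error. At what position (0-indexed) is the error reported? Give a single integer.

Answer: 13

Derivation:
pos=0: emit PLUS '+'
pos=2: emit NUM '99' (now at pos=4)
pos=5: emit ID 'bar' (now at pos=8)
pos=9: emit NUM '1' (now at pos=10)
pos=11: emit NUM '3' (now at pos=12)
pos=13: ERROR — unrecognized char '$'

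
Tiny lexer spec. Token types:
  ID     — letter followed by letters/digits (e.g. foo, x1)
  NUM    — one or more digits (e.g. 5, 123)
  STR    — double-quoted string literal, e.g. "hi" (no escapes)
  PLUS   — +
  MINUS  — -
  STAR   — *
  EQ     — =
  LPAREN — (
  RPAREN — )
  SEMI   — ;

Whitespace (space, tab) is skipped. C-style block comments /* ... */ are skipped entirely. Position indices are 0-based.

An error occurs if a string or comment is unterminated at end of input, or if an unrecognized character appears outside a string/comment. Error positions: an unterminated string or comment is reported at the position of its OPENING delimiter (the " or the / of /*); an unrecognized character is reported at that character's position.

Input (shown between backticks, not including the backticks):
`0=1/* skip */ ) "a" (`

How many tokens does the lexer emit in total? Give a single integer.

Answer: 6

Derivation:
pos=0: emit NUM '0' (now at pos=1)
pos=1: emit EQ '='
pos=2: emit NUM '1' (now at pos=3)
pos=3: enter COMMENT mode (saw '/*')
exit COMMENT mode (now at pos=13)
pos=14: emit RPAREN ')'
pos=16: enter STRING mode
pos=16: emit STR "a" (now at pos=19)
pos=20: emit LPAREN '('
DONE. 6 tokens: [NUM, EQ, NUM, RPAREN, STR, LPAREN]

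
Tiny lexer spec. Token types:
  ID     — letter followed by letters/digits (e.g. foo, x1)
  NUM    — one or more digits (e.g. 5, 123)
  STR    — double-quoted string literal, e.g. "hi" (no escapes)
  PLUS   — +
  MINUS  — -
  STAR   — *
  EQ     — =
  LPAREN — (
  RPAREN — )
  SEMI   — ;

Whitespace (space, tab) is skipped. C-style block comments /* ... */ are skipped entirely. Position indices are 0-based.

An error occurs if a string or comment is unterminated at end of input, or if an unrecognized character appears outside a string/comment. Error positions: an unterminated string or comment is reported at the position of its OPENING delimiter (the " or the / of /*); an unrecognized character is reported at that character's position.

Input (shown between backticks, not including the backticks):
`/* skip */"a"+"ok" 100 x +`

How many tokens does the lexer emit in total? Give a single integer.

pos=0: enter COMMENT mode (saw '/*')
exit COMMENT mode (now at pos=10)
pos=10: enter STRING mode
pos=10: emit STR "a" (now at pos=13)
pos=13: emit PLUS '+'
pos=14: enter STRING mode
pos=14: emit STR "ok" (now at pos=18)
pos=19: emit NUM '100' (now at pos=22)
pos=23: emit ID 'x' (now at pos=24)
pos=25: emit PLUS '+'
DONE. 6 tokens: [STR, PLUS, STR, NUM, ID, PLUS]

Answer: 6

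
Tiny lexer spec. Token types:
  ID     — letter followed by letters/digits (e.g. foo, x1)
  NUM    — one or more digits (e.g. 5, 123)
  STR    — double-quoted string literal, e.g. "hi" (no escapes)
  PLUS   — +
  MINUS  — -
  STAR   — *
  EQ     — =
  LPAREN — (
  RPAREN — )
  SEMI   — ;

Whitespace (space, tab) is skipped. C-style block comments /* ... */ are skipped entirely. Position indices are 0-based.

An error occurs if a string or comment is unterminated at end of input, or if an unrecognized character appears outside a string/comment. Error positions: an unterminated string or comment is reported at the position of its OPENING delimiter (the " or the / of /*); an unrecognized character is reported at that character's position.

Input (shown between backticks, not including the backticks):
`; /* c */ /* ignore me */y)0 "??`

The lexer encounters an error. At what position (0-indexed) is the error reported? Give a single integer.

pos=0: emit SEMI ';'
pos=2: enter COMMENT mode (saw '/*')
exit COMMENT mode (now at pos=9)
pos=10: enter COMMENT mode (saw '/*')
exit COMMENT mode (now at pos=25)
pos=25: emit ID 'y' (now at pos=26)
pos=26: emit RPAREN ')'
pos=27: emit NUM '0' (now at pos=28)
pos=29: enter STRING mode
pos=29: ERROR — unterminated string

Answer: 29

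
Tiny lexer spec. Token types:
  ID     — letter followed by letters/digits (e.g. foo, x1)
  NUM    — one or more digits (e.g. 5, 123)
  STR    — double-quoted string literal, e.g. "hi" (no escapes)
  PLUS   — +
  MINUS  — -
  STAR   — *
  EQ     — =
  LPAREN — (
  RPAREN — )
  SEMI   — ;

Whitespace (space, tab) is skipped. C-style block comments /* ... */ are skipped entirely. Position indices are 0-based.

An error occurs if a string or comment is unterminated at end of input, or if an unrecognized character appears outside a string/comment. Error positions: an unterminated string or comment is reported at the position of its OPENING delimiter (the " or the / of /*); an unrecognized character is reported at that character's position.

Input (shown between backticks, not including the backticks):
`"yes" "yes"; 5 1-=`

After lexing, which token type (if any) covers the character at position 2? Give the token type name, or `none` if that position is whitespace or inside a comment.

pos=0: enter STRING mode
pos=0: emit STR "yes" (now at pos=5)
pos=6: enter STRING mode
pos=6: emit STR "yes" (now at pos=11)
pos=11: emit SEMI ';'
pos=13: emit NUM '5' (now at pos=14)
pos=15: emit NUM '1' (now at pos=16)
pos=16: emit MINUS '-'
pos=17: emit EQ '='
DONE. 7 tokens: [STR, STR, SEMI, NUM, NUM, MINUS, EQ]
Position 2: char is 'e' -> STR

Answer: STR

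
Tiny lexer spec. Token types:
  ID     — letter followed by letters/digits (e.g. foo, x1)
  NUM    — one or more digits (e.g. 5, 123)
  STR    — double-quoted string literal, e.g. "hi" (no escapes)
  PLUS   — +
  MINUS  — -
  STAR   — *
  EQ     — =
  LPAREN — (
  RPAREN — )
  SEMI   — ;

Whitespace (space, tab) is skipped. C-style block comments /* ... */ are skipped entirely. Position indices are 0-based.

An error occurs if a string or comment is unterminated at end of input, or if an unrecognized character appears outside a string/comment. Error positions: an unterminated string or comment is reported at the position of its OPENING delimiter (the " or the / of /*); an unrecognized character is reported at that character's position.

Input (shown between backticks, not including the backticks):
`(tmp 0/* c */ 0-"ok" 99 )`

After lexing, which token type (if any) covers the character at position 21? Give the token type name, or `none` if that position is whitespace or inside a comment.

Answer: NUM

Derivation:
pos=0: emit LPAREN '('
pos=1: emit ID 'tmp' (now at pos=4)
pos=5: emit NUM '0' (now at pos=6)
pos=6: enter COMMENT mode (saw '/*')
exit COMMENT mode (now at pos=13)
pos=14: emit NUM '0' (now at pos=15)
pos=15: emit MINUS '-'
pos=16: enter STRING mode
pos=16: emit STR "ok" (now at pos=20)
pos=21: emit NUM '99' (now at pos=23)
pos=24: emit RPAREN ')'
DONE. 8 tokens: [LPAREN, ID, NUM, NUM, MINUS, STR, NUM, RPAREN]
Position 21: char is '9' -> NUM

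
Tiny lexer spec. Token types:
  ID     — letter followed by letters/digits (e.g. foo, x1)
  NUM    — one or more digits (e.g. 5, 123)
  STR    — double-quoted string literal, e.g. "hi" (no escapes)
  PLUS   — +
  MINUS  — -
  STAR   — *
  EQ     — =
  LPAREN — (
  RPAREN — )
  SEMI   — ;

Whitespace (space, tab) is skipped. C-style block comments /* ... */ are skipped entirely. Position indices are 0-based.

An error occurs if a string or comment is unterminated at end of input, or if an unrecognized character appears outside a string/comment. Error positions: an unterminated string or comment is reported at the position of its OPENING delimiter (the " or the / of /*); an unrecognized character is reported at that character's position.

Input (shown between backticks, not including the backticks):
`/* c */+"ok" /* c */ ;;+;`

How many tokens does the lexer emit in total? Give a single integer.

pos=0: enter COMMENT mode (saw '/*')
exit COMMENT mode (now at pos=7)
pos=7: emit PLUS '+'
pos=8: enter STRING mode
pos=8: emit STR "ok" (now at pos=12)
pos=13: enter COMMENT mode (saw '/*')
exit COMMENT mode (now at pos=20)
pos=21: emit SEMI ';'
pos=22: emit SEMI ';'
pos=23: emit PLUS '+'
pos=24: emit SEMI ';'
DONE. 6 tokens: [PLUS, STR, SEMI, SEMI, PLUS, SEMI]

Answer: 6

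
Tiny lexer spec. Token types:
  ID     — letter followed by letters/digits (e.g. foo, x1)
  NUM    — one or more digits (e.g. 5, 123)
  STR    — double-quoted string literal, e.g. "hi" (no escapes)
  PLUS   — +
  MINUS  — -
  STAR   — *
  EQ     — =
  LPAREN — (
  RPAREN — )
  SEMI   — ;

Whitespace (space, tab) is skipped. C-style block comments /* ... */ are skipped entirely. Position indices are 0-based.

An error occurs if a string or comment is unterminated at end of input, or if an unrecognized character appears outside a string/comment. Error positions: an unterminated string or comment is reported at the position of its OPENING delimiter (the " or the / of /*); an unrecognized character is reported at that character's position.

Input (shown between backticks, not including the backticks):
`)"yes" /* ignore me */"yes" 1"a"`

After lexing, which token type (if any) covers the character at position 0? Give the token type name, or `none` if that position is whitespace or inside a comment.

pos=0: emit RPAREN ')'
pos=1: enter STRING mode
pos=1: emit STR "yes" (now at pos=6)
pos=7: enter COMMENT mode (saw '/*')
exit COMMENT mode (now at pos=22)
pos=22: enter STRING mode
pos=22: emit STR "yes" (now at pos=27)
pos=28: emit NUM '1' (now at pos=29)
pos=29: enter STRING mode
pos=29: emit STR "a" (now at pos=32)
DONE. 5 tokens: [RPAREN, STR, STR, NUM, STR]
Position 0: char is ')' -> RPAREN

Answer: RPAREN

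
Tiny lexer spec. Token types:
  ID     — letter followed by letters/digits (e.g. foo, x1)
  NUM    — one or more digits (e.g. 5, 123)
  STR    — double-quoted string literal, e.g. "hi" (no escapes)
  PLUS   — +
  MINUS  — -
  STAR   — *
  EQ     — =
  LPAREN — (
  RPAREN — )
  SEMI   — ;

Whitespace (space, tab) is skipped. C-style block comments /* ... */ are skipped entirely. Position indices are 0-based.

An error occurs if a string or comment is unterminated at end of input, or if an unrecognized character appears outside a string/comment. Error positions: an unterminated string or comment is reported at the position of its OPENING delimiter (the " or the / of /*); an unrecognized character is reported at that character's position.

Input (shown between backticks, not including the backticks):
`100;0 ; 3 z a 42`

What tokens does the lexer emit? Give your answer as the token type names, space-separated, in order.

pos=0: emit NUM '100' (now at pos=3)
pos=3: emit SEMI ';'
pos=4: emit NUM '0' (now at pos=5)
pos=6: emit SEMI ';'
pos=8: emit NUM '3' (now at pos=9)
pos=10: emit ID 'z' (now at pos=11)
pos=12: emit ID 'a' (now at pos=13)
pos=14: emit NUM '42' (now at pos=16)
DONE. 8 tokens: [NUM, SEMI, NUM, SEMI, NUM, ID, ID, NUM]

Answer: NUM SEMI NUM SEMI NUM ID ID NUM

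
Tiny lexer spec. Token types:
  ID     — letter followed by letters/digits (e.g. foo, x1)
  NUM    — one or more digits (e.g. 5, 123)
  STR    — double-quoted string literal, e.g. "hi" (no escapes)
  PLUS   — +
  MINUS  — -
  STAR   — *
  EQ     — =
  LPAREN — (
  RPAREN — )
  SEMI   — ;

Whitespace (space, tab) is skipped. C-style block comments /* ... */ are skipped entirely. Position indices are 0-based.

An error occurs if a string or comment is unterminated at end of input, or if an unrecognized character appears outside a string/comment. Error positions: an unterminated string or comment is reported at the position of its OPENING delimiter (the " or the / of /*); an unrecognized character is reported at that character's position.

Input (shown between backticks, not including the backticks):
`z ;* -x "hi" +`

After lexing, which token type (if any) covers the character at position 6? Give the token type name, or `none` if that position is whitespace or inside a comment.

Answer: ID

Derivation:
pos=0: emit ID 'z' (now at pos=1)
pos=2: emit SEMI ';'
pos=3: emit STAR '*'
pos=5: emit MINUS '-'
pos=6: emit ID 'x' (now at pos=7)
pos=8: enter STRING mode
pos=8: emit STR "hi" (now at pos=12)
pos=13: emit PLUS '+'
DONE. 7 tokens: [ID, SEMI, STAR, MINUS, ID, STR, PLUS]
Position 6: char is 'x' -> ID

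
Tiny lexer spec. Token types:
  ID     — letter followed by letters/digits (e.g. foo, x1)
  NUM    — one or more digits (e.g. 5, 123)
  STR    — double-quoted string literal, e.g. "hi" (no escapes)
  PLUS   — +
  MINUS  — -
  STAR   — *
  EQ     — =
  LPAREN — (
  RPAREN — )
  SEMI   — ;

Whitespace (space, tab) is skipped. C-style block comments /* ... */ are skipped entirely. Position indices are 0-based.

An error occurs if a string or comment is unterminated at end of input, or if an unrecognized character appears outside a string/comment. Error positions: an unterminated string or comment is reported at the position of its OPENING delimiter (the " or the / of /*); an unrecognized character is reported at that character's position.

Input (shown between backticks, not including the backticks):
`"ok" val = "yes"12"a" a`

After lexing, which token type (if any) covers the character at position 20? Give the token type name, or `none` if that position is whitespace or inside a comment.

pos=0: enter STRING mode
pos=0: emit STR "ok" (now at pos=4)
pos=5: emit ID 'val' (now at pos=8)
pos=9: emit EQ '='
pos=11: enter STRING mode
pos=11: emit STR "yes" (now at pos=16)
pos=16: emit NUM '12' (now at pos=18)
pos=18: enter STRING mode
pos=18: emit STR "a" (now at pos=21)
pos=22: emit ID 'a' (now at pos=23)
DONE. 7 tokens: [STR, ID, EQ, STR, NUM, STR, ID]
Position 20: char is '"' -> STR

Answer: STR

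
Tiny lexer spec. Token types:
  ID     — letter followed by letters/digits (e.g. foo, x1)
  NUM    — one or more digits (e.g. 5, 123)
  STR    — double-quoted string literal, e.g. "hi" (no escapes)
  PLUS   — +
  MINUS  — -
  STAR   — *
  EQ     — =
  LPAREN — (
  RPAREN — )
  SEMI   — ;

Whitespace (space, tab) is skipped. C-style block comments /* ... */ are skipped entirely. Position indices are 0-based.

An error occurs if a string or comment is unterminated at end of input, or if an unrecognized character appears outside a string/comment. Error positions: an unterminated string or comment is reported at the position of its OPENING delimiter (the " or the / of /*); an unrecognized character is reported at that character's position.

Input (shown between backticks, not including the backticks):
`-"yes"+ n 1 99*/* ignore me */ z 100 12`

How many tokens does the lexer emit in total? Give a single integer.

pos=0: emit MINUS '-'
pos=1: enter STRING mode
pos=1: emit STR "yes" (now at pos=6)
pos=6: emit PLUS '+'
pos=8: emit ID 'n' (now at pos=9)
pos=10: emit NUM '1' (now at pos=11)
pos=12: emit NUM '99' (now at pos=14)
pos=14: emit STAR '*'
pos=15: enter COMMENT mode (saw '/*')
exit COMMENT mode (now at pos=30)
pos=31: emit ID 'z' (now at pos=32)
pos=33: emit NUM '100' (now at pos=36)
pos=37: emit NUM '12' (now at pos=39)
DONE. 10 tokens: [MINUS, STR, PLUS, ID, NUM, NUM, STAR, ID, NUM, NUM]

Answer: 10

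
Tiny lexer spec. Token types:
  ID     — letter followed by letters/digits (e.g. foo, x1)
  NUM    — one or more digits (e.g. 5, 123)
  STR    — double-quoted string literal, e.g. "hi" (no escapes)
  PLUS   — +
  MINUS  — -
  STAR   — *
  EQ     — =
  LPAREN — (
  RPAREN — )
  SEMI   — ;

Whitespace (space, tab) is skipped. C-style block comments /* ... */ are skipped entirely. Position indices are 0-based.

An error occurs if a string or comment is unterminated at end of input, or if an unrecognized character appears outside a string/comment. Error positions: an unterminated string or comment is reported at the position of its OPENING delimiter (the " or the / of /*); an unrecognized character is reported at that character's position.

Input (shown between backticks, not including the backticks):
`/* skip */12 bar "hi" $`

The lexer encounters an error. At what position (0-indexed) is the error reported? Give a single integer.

Answer: 22

Derivation:
pos=0: enter COMMENT mode (saw '/*')
exit COMMENT mode (now at pos=10)
pos=10: emit NUM '12' (now at pos=12)
pos=13: emit ID 'bar' (now at pos=16)
pos=17: enter STRING mode
pos=17: emit STR "hi" (now at pos=21)
pos=22: ERROR — unrecognized char '$'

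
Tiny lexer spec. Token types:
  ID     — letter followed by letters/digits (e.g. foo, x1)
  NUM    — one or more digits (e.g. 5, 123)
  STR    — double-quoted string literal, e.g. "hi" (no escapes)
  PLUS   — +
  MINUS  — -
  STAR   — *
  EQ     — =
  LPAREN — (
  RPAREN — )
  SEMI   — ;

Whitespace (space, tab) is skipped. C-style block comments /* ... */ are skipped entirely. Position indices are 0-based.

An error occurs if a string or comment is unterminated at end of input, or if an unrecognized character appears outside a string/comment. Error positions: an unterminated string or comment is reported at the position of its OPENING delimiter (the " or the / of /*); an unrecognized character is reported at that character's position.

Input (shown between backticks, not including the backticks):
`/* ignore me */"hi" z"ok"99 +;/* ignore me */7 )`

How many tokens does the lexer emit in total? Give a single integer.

Answer: 8

Derivation:
pos=0: enter COMMENT mode (saw '/*')
exit COMMENT mode (now at pos=15)
pos=15: enter STRING mode
pos=15: emit STR "hi" (now at pos=19)
pos=20: emit ID 'z' (now at pos=21)
pos=21: enter STRING mode
pos=21: emit STR "ok" (now at pos=25)
pos=25: emit NUM '99' (now at pos=27)
pos=28: emit PLUS '+'
pos=29: emit SEMI ';'
pos=30: enter COMMENT mode (saw '/*')
exit COMMENT mode (now at pos=45)
pos=45: emit NUM '7' (now at pos=46)
pos=47: emit RPAREN ')'
DONE. 8 tokens: [STR, ID, STR, NUM, PLUS, SEMI, NUM, RPAREN]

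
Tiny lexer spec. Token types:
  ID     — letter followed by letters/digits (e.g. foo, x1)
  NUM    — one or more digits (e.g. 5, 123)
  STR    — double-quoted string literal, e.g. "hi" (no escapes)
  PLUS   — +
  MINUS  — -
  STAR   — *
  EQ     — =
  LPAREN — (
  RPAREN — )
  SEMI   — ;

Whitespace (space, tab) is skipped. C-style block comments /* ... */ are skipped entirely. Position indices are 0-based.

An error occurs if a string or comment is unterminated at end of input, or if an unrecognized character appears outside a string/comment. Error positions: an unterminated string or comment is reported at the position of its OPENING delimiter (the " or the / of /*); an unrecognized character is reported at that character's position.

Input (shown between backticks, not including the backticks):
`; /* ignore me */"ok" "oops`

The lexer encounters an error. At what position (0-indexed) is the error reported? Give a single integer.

pos=0: emit SEMI ';'
pos=2: enter COMMENT mode (saw '/*')
exit COMMENT mode (now at pos=17)
pos=17: enter STRING mode
pos=17: emit STR "ok" (now at pos=21)
pos=22: enter STRING mode
pos=22: ERROR — unterminated string

Answer: 22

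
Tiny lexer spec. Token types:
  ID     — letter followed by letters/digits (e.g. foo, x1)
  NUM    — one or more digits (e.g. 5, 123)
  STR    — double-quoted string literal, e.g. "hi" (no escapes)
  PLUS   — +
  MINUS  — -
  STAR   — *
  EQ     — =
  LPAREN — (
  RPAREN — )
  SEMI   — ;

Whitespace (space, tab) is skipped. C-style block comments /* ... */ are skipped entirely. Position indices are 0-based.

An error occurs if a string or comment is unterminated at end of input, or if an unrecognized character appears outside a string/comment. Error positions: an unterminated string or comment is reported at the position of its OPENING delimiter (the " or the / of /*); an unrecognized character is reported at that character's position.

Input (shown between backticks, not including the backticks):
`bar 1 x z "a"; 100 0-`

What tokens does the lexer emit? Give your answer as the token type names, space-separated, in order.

pos=0: emit ID 'bar' (now at pos=3)
pos=4: emit NUM '1' (now at pos=5)
pos=6: emit ID 'x' (now at pos=7)
pos=8: emit ID 'z' (now at pos=9)
pos=10: enter STRING mode
pos=10: emit STR "a" (now at pos=13)
pos=13: emit SEMI ';'
pos=15: emit NUM '100' (now at pos=18)
pos=19: emit NUM '0' (now at pos=20)
pos=20: emit MINUS '-'
DONE. 9 tokens: [ID, NUM, ID, ID, STR, SEMI, NUM, NUM, MINUS]

Answer: ID NUM ID ID STR SEMI NUM NUM MINUS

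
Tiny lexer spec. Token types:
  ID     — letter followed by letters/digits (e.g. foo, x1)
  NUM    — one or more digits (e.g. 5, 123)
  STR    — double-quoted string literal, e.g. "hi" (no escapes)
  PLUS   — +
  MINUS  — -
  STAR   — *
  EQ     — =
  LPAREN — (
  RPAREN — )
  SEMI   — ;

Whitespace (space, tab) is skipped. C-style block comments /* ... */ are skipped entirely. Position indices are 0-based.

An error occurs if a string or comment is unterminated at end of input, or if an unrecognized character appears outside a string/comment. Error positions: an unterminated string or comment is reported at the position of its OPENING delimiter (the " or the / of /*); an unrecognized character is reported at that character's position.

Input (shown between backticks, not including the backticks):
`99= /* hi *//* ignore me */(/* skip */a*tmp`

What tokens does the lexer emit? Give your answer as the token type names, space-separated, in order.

Answer: NUM EQ LPAREN ID STAR ID

Derivation:
pos=0: emit NUM '99' (now at pos=2)
pos=2: emit EQ '='
pos=4: enter COMMENT mode (saw '/*')
exit COMMENT mode (now at pos=12)
pos=12: enter COMMENT mode (saw '/*')
exit COMMENT mode (now at pos=27)
pos=27: emit LPAREN '('
pos=28: enter COMMENT mode (saw '/*')
exit COMMENT mode (now at pos=38)
pos=38: emit ID 'a' (now at pos=39)
pos=39: emit STAR '*'
pos=40: emit ID 'tmp' (now at pos=43)
DONE. 6 tokens: [NUM, EQ, LPAREN, ID, STAR, ID]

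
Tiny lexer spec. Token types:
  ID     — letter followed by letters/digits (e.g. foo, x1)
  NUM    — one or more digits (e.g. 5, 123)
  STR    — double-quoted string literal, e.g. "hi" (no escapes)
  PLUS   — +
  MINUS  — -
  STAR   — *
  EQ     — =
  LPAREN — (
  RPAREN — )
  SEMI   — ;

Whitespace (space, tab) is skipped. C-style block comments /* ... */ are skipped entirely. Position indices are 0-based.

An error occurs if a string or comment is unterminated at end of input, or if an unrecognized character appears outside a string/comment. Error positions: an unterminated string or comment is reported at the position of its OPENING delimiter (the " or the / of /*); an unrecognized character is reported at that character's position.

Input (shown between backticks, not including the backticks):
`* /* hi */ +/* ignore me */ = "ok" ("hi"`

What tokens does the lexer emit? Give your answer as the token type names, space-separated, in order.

pos=0: emit STAR '*'
pos=2: enter COMMENT mode (saw '/*')
exit COMMENT mode (now at pos=10)
pos=11: emit PLUS '+'
pos=12: enter COMMENT mode (saw '/*')
exit COMMENT mode (now at pos=27)
pos=28: emit EQ '='
pos=30: enter STRING mode
pos=30: emit STR "ok" (now at pos=34)
pos=35: emit LPAREN '('
pos=36: enter STRING mode
pos=36: emit STR "hi" (now at pos=40)
DONE. 6 tokens: [STAR, PLUS, EQ, STR, LPAREN, STR]

Answer: STAR PLUS EQ STR LPAREN STR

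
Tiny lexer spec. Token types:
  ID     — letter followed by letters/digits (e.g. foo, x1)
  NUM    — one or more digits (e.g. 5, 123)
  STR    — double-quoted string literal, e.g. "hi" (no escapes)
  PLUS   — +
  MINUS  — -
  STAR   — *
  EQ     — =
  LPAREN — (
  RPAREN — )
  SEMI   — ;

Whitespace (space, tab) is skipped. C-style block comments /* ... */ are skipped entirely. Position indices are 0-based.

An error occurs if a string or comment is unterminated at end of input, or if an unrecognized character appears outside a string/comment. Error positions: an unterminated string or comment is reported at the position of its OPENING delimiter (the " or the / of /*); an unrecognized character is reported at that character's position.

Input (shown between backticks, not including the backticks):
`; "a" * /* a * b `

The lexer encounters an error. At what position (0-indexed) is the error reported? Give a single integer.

Answer: 8

Derivation:
pos=0: emit SEMI ';'
pos=2: enter STRING mode
pos=2: emit STR "a" (now at pos=5)
pos=6: emit STAR '*'
pos=8: enter COMMENT mode (saw '/*')
pos=8: ERROR — unterminated comment (reached EOF)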